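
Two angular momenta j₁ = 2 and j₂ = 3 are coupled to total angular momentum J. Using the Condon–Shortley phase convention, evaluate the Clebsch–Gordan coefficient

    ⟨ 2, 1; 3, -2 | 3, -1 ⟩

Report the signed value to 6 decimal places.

j₁+j₂−J=2  J+j₁−j₂=2  J−j₁+j₂=4  j₁+j₂+J+1=9
(j₁±m₁, j₂±m₂, J±M) = (3,1,1,5,2,4)
P² = 64
sum k=0..1:
  [0] +1/12 = 1/12
  [1] −1/48 = -1/48
S = 1/16
C² = P²·S² = 1/4 ; C = +0.500000

+0.500000  (= +√(1/4))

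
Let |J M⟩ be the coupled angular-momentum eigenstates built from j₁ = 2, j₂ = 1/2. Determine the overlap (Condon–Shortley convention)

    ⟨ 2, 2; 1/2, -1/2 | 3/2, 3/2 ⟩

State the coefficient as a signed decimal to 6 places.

triangle: 1!*3!*0!/5! = 6/120
(j±m)!: 4!*0!*0!*1!*3!*0! = 144
prefactor² = (2J+1)*Δ*N² = 144/5
  k=0: +1/(0!*1!*0!*0!*3!*0!) = 1/6
Σ = 1/6  ⇒  CG² = 144/5*1/6² = 4/5
CG = +√(4/5) = +0.894427

+√(4/5) ≈ +0.894427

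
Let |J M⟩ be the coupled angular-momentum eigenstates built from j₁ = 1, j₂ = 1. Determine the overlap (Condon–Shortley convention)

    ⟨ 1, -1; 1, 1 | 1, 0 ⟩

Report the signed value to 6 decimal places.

triangle: 1!·1!·1!/4! = 1/24
(j±m)!: 0!·2!·2!·0!·1!·1! = 4
prefactor² = (2J+1)·Δ·N² = 1/2
  k=1: −1/(1!·0!·1!·1!·0!·0!) = -1
Σ = -1  ⇒  CG² = 1/2·(-1)² = 1/2
CG = −√(1/2) = -0.707107

-0.707107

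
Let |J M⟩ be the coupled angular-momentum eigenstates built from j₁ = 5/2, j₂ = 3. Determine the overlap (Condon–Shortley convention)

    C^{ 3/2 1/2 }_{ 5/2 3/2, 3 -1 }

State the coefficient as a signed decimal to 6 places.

-0.483046

√[4·4!1!2!/8! · 4!1!2!4!2!1!] = √(384/35)
  +(−1)^0/∏(0,4,1,2,0,0)! = 1/48  (running 1/48)
  +(−1)^1/∏(1,3,0,1,1,1)! = -1/6  (running -7/48)
⟨..|..⟩ = √(384/35)·(-7/48) = -0.483046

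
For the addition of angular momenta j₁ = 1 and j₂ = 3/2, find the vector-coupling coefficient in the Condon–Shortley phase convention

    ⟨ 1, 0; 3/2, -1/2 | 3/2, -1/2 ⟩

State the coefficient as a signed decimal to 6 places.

+0.258199  (= +√(1/15))

triangle: 1!×1!×2!/5! = 2/120
(j±m)!: 1!×1!×1!×2!×1!×2! = 4
prefactor² = (2J+1)×Δ×N² = 4/15
  k=0: +1/(0!×1!×1!×1!×0!×1!) = 1
  k=1: −1/(1!×0!×0!×0!×1!×2!) = -1/2
Σ = 1/2  ⇒  CG² = 4/15×1/2² = 1/15
CG = +√(1/15) = +0.258199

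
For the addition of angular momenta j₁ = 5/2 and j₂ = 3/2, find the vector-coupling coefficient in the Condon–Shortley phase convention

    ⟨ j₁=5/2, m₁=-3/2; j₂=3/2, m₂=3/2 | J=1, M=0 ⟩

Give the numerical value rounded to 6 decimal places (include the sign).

−√(1/5) = -0.447214

√[3·3!2!0!/6! · 1!4!3!0!1!1!] = √(36/5)
  +(−1)^3/∏(3,0,1,0,1,0)! = -1/6  (running -1/6)
⟨..|..⟩ = √(36/5)·(-1/6) = -0.447214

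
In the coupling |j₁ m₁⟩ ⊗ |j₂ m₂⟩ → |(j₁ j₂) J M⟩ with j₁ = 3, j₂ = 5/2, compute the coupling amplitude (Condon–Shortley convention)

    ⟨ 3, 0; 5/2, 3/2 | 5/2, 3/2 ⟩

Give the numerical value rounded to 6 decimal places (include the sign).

√[6·3!3!2!/9! · 3!3!4!1!4!1!] = √(864/35)
  +(−1)^2/∏(2,1,1,2,2,0)! = 1/8  (running 1/8)
  +(−1)^3/∏(3,0,0,1,3,1)! = -1/36  (running 7/72)
⟨..|..⟩ = √(864/35)·(7/72) = +0.483046

+√(7/30) = +0.483046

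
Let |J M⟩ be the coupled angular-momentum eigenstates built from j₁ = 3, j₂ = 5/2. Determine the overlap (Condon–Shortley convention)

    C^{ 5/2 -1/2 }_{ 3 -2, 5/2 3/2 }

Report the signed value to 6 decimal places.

−√(1/14) ≈ -0.267261

j₁+j₂−J=3  J+j₁−j₂=3  J−j₁+j₂=2  j₁+j₂+J+1=9
(j₁±m₁, j₂±m₂, J±M) = (1,5,4,1,2,3)
P² = 288/7
sum k=2..3:
  [2] +1/24 = 1/24
  [3] −1/12 = -1/12
S = -1/24
C² = P²·S² = 1/14 ; C = -0.267261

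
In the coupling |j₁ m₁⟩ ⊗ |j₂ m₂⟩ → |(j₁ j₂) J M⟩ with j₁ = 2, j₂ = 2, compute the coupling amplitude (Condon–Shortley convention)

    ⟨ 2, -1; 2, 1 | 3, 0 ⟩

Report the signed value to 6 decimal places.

-0.632456  (= −√(2/5))

√[7·1!3!3!/8! · 1!3!3!1!3!3!] = √(81/10)
  +(−1)^0/∏(0,1,3,3,0,0)! = 1/36  (running 1/36)
  +(−1)^1/∏(1,0,2,2,1,1)! = -1/4  (running -2/9)
⟨..|..⟩ = √(81/10)·(-2/9) = -0.632456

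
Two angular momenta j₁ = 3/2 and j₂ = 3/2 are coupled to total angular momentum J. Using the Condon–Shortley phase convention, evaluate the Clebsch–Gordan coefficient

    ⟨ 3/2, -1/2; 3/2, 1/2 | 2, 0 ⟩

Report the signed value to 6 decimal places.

√[5·1!2!2!/6! · 1!2!2!1!2!2!] = √(4/9)
  +(−1)^0/∏(0,1,2,2,0,0)! = 1/4  (running 1/4)
  +(−1)^1/∏(1,0,1,1,1,1)! = -1  (running -3/4)
⟨..|..⟩ = √(4/9)·(-3/4) = -0.500000

−√(1/4) ≈ -0.500000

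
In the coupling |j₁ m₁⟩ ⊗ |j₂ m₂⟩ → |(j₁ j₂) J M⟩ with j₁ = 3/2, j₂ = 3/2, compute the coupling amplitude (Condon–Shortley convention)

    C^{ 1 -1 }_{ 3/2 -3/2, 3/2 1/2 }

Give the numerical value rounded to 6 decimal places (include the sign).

+0.547723  (= +√(3/10))

√[3·2!1!1!/5! · 0!3!2!1!0!2!] = √(6/5)
  +(−1)^2/∏(2,0,1,0,0,1)! = 1/2  (running 1/2)
⟨..|..⟩ = √(6/5)·(1/2) = +0.547723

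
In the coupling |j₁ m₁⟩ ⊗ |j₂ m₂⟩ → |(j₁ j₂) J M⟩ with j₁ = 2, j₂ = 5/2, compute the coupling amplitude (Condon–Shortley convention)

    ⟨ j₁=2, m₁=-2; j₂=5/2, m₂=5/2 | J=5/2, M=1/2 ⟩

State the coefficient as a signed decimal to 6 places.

+√(3/14) = +0.462910

j₁+j₂−J=2  J+j₁−j₂=2  J−j₁+j₂=3  j₁+j₂+J+1=8
(j₁±m₁, j₂±m₂, J±M) = (0,4,5,0,3,2)
P² = 864/7
sum k=2..2:
  [2] +1/24 = 1/24
S = 1/24
C² = P²·S² = 3/14 ; C = +0.462910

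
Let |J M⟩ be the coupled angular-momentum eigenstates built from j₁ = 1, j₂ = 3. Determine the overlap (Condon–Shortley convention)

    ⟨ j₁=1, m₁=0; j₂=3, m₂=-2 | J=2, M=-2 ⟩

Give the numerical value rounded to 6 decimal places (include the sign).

−√(5/21) ≈ -0.487950

√[5·2!0!4!/7! · 1!1!1!5!0!4!] = √(960/7)
  +(−1)^1/∏(1,1,0,0,0,4)! = -1/24  (running -1/24)
⟨..|..⟩ = √(960/7)·(-1/24) = -0.487950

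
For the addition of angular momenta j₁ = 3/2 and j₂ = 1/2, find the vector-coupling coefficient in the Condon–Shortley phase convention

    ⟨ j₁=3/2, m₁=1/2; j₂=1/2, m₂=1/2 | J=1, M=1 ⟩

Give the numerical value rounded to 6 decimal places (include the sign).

−√(1/4) ≈ -0.500000

triangle: 1!*2!*0!/4! = 2/24
(j±m)!: 2!*1!*1!*0!*2!*0! = 4
prefactor² = (2J+1)*Δ*N² = 1
  k=1: −1/(1!*0!*0!*0!*2!*0!) = -1/2
Σ = -1/2  ⇒  CG² = 1*(-1/2)² = 1/4
CG = −√(1/4) = -0.500000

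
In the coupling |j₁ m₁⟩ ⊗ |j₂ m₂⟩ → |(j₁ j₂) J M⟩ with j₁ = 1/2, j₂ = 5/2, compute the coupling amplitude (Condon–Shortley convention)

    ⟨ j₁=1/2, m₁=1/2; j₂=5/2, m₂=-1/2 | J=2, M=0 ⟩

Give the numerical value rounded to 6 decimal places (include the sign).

√[5·1!0!4!/6! · 1!0!2!3!2!2!] = √(8)
  +(−1)^0/∏(0,1,0,2,0,2)! = 1/4  (running 1/4)
⟨..|..⟩ = √(8)·(1/4) = +0.707107

+√(1/2) ≈ +0.707107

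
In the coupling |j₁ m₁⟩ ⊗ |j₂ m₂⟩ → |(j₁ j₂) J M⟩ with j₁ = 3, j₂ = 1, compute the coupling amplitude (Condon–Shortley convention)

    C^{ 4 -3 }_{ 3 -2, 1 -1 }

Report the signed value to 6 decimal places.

+√(3/4) ≈ +0.866025

√[9·0!6!2!/9! · 1!5!0!2!1!7!] = √(43200)
  +(−1)^0/∏(0,0,5,0,1,2)! = 1/240  (running 1/240)
⟨..|..⟩ = √(43200)·(1/240) = +0.866025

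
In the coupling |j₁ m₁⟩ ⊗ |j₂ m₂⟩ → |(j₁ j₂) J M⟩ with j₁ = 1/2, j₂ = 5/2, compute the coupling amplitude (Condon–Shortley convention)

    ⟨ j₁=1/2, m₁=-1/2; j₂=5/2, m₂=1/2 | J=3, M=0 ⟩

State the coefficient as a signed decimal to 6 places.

triangle: 0!*1!*5!/7! = 120/5040
(j±m)!: 0!*1!*3!*2!*3!*3! = 432
prefactor² = (2J+1)*Δ*N² = 72
  k=0: +1/(0!*0!*1!*3!*0!*2!) = 1/12
Σ = 1/12  ⇒  CG² = 72*1/12² = 1/2
CG = +√(1/2) = +0.707107

+√(1/2) ≈ +0.707107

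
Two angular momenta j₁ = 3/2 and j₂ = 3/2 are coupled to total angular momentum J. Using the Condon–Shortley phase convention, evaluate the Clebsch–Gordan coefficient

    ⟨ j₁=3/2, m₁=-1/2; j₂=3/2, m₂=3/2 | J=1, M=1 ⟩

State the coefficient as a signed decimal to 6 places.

+√(3/10) ≈ +0.547723

j₁+j₂−J=2  J+j₁−j₂=1  J−j₁+j₂=1  j₁+j₂+J+1=5
(j₁±m₁, j₂±m₂, J±M) = (1,2,3,0,2,0)
P² = 6/5
sum k=2..2:
  [2] +1/2 = 1/2
S = 1/2
C² = P²·S² = 3/10 ; C = +0.547723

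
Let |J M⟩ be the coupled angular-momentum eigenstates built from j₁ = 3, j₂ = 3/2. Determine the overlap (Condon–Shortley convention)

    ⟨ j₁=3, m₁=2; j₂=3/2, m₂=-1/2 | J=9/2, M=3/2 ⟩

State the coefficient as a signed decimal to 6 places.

+√(3/14) = +0.462910

√[10·0!6!3!/10! · 5!1!1!2!6!3!] = √(86400/7)
  +(−1)^0/∏(0,0,1,1,5,2)! = 1/240  (running 1/240)
⟨..|..⟩ = √(86400/7)·(1/240) = +0.462910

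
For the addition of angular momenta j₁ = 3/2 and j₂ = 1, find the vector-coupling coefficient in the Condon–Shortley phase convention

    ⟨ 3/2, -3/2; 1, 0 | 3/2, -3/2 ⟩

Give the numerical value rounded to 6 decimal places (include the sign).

√[4·1!2!1!/5! · 0!3!1!1!0!3!] = √(12/5)
  +(−1)^1/∏(1,0,2,0,0,1)! = -1/2  (running -1/2)
⟨..|..⟩ = √(12/5)·(-1/2) = -0.774597

-0.774597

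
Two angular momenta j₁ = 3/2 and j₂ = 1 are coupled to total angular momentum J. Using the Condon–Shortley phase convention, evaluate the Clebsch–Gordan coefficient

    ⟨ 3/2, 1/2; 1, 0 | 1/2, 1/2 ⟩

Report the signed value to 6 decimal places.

√[2·2!1!0!/4! · 2!1!1!1!1!0!] = √(1/3)
  +(−1)^1/∏(1,1,0,0,1,0)! = -1  (running -1)
⟨..|..⟩ = √(1/3)·(-1) = -0.577350

-0.577350  (= −√(1/3))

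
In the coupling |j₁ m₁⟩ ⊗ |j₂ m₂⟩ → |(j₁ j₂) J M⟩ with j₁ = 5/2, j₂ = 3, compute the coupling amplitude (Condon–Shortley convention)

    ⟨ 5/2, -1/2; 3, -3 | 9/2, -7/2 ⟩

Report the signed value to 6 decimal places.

triangle: 1!·4!·5!/11! = 2880/39916800
(j±m)!: 2!·3!·0!·6!·1!·8! = 348364800
prefactor² = (2J+1)·Δ·N² = 2764800/11
  k=0: +1/(0!·1!·3!·0!·1!·5!) = 1/720
Σ = 1/720  ⇒  CG² = 2764800/11·1/720² = 16/33
CG = +√(16/33) = +0.696311

+0.696311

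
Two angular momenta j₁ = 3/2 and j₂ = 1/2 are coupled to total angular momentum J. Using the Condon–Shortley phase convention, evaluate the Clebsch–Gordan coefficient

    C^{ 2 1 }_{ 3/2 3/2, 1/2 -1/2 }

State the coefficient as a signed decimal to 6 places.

triangle: 0!·3!·1!/5! = 6/120
(j±m)!: 3!·0!·0!·1!·3!·1! = 36
prefactor² = (2J+1)·Δ·N² = 9
  k=0: +1/(0!·0!·0!·0!·3!·1!) = 1/6
Σ = 1/6  ⇒  CG² = 9·1/6² = 1/4
CG = +√(1/4) = +0.500000

+√(1/4) = +0.500000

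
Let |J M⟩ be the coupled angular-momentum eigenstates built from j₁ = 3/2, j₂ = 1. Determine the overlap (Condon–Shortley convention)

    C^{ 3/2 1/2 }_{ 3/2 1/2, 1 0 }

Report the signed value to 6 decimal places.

+√(1/15) ≈ +0.258199

j₁+j₂−J=1  J+j₁−j₂=2  J−j₁+j₂=1  j₁+j₂+J+1=5
(j₁±m₁, j₂±m₂, J±M) = (2,1,1,1,2,1)
P² = 4/15
sum k=0..1:
  [0] +1/1 = 1
  [1] −1/2 = -1/2
S = 1/2
C² = P²·S² = 1/15 ; C = +0.258199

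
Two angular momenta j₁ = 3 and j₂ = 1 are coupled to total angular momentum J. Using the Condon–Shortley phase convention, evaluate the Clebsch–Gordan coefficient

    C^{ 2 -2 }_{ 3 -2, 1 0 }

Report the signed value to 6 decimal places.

−√(5/21) ≈ -0.487950

triangle: 2!×4!×0!/7! = 48/5040
(j±m)!: 1!×5!×1!×1!×0!×4! = 2880
prefactor² = (2J+1)×Δ×N² = 960/7
  k=1: −1/(1!×1!×4!×0!×0!×0!) = -1/24
Σ = -1/24  ⇒  CG² = 960/7×(-1/24)² = 5/21
CG = −√(5/21) = -0.487950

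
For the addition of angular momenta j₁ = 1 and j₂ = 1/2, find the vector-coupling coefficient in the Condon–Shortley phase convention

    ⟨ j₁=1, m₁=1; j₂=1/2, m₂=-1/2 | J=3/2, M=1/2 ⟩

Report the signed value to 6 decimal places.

+0.577350

triangle: 0!·2!·1!/4! = 2/24
(j±m)!: 2!·0!·0!·1!·2!·1! = 4
prefactor² = (2J+1)·Δ·N² = 4/3
  k=0: +1/(0!·0!·0!·0!·2!·1!) = 1/2
Σ = 1/2  ⇒  CG² = 4/3·1/2² = 1/3
CG = +√(1/3) = +0.577350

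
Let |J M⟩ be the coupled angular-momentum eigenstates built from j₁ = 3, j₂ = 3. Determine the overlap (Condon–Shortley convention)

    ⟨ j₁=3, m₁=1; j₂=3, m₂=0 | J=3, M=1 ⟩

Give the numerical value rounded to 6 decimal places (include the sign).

−√(1/6) = -0.408248

triangle: 3!×3!×3!/10! = 216/3628800
(j±m)!: 4!×2!×3!×3!×4!×2! = 82944
prefactor² = (2J+1)×Δ×N² = 864/25
  k=0: +1/(0!×3!×2!×3!×1!×0!) = 1/72
  k=1: −1/(1!×2!×1!×2!×2!×1!) = -1/8
  k=2: +1/(2!×1!×0!×1!×3!×2!) = 1/24
Σ = -5/72  ⇒  CG² = 864/25×(-5/72)² = 1/6
CG = −√(1/6) = -0.408248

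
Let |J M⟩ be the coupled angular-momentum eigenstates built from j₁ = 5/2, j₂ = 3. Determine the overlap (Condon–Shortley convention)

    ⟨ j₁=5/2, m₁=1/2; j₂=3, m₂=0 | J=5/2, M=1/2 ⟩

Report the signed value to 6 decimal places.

j₁+j₂−J=3  J+j₁−j₂=2  J−j₁+j₂=3  j₁+j₂+J+1=9
(j₁±m₁, j₂±m₂, J±M) = (3,2,3,3,3,2)
P² = 216/35
sum k=0..2:
  [0] +1/72 = 1/72
  [1] −1/4 = -1/4
  [2] +1/8 = 1/8
S = -1/9
C² = P²·S² = 8/105 ; C = -0.276026

−√(8/105) ≈ -0.276026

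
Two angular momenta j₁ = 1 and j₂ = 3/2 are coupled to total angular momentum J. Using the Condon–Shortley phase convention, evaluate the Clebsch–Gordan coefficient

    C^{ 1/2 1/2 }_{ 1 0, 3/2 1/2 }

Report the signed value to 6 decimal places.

-0.577350

√[2·2!0!1!/4! · 1!1!2!1!1!0!] = √(1/3)
  +(−1)^1/∏(1,1,0,1,0,0)! = -1  (running -1)
⟨..|..⟩ = √(1/3)·(-1) = -0.577350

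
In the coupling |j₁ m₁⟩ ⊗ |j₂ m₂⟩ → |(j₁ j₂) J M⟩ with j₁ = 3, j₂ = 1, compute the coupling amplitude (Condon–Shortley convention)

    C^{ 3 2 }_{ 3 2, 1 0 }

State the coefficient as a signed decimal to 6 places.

√[7·1!5!1!/8! · 5!1!1!1!5!1!] = √(300)
  +(−1)^0/∏(0,1,1,1,4,0)! = 1/24  (running 1/24)
  +(−1)^1/∏(1,0,0,0,5,1)! = -1/120  (running 1/30)
⟨..|..⟩ = √(300)·(1/30) = +0.577350

+0.577350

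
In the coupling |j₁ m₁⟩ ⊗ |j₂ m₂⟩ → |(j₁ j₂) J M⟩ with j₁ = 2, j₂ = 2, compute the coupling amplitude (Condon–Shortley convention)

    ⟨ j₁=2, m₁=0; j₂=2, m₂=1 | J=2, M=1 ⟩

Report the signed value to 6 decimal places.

j₁+j₂−J=2  J+j₁−j₂=2  J−j₁+j₂=2  j₁+j₂+J+1=7
(j₁±m₁, j₂±m₂, J±M) = (2,2,3,1,3,1)
P² = 8/7
sum k=1..2:
  [1] −1/2 = -1/2
  [2] +1/4 = 1/4
S = -1/4
C² = P²·S² = 1/14 ; C = -0.267261

−√(1/14) ≈ -0.267261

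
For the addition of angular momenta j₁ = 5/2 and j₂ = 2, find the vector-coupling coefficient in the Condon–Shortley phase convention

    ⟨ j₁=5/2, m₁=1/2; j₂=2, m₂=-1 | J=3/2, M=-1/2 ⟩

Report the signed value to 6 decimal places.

j₁+j₂−J=3  J+j₁−j₂=2  J−j₁+j₂=1  j₁+j₂+J+1=7
(j₁±m₁, j₂±m₂, J±M) = (3,2,1,3,1,2)
P² = 48/35
sum k=0..1:
  [0] +1/12 = 1/12
  [1] −1/2 = -1/2
S = -5/12
C² = P²·S² = 5/21 ; C = -0.487950

-0.487950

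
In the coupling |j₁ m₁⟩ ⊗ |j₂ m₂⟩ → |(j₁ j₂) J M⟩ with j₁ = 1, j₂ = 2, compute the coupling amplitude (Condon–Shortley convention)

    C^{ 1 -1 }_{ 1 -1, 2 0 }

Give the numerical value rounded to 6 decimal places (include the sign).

triangle: 2!×0!×2!/5! = 4/120
(j±m)!: 0!×2!×2!×2!×0!×2! = 16
prefactor² = (2J+1)×Δ×N² = 8/5
  k=2: +1/(2!×0!×0!×0!×0!×2!) = 1/4
Σ = 1/4  ⇒  CG² = 8/5×1/4² = 1/10
CG = +√(1/10) = +0.316228

+0.316228  (= +√(1/10))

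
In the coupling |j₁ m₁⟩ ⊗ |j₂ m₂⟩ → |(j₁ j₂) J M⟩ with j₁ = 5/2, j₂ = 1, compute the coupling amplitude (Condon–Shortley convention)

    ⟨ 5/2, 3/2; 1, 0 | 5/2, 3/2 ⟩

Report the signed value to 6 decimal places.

+√(9/35) ≈ +0.507093

j₁+j₂−J=1  J+j₁−j₂=4  J−j₁+j₂=1  j₁+j₂+J+1=7
(j₁±m₁, j₂±m₂, J±M) = (4,1,1,1,4,1)
P² = 576/35
sum k=0..1:
  [0] +1/6 = 1/6
  [1] −1/24 = -1/24
S = 1/8
C² = P²·S² = 9/35 ; C = +0.507093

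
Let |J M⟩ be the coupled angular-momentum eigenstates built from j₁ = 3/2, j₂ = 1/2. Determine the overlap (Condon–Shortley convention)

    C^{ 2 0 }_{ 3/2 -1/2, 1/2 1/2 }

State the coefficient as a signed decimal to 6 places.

j₁+j₂−J=0  J+j₁−j₂=3  J−j₁+j₂=1  j₁+j₂+J+1=5
(j₁±m₁, j₂±m₂, J±M) = (1,2,1,0,2,2)
P² = 2
sum k=0..0:
  [0] +1/2 = 1/2
S = 1/2
C² = P²·S² = 1/2 ; C = +0.707107

+√(1/2) ≈ +0.707107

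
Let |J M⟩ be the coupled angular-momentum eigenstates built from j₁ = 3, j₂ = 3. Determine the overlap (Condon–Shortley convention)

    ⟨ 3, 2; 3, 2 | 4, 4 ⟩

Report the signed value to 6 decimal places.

√[9·2!4!4!/11! · 5!1!5!1!8!0!] = √(1658880/11)
  +(−1)^1/∏(1,1,0,4,4,0)! = -1/576  (running -1/576)
⟨..|..⟩ = √(1658880/11)·(-1/576) = -0.674200

−√(5/11) = -0.674200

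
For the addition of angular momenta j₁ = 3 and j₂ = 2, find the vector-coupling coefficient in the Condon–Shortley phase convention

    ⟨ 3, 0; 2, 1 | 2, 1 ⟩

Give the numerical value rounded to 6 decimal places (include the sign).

+0.534522

√[5·3!3!1!/8! · 3!3!3!1!3!1!] = √(81/14)
  +(−1)^2/∏(2,1,1,1,2,0)! = 1/4  (running 1/4)
  +(−1)^3/∏(3,0,0,0,3,1)! = -1/36  (running 2/9)
⟨..|..⟩ = √(81/14)·(2/9) = +0.534522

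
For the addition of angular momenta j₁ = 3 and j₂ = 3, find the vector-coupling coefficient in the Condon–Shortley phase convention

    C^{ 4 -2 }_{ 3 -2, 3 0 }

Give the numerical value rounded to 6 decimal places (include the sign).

triangle: 2!·4!·4!/11! = 1152/39916800
(j±m)!: 1!·5!·3!·3!·2!·6! = 6220800
prefactor² = (2J+1)·Δ·N² = 124416/77
  k=1: −1/(1!·1!·4!·2!·0!·2!) = -1/96
  k=2: +1/(2!·0!·3!·1!·1!·3!) = 1/72
Σ = 1/288  ⇒  CG² = 124416/77·1/288² = 3/154
CG = +√(3/154) = +0.139573

+√(3/154) = +0.139573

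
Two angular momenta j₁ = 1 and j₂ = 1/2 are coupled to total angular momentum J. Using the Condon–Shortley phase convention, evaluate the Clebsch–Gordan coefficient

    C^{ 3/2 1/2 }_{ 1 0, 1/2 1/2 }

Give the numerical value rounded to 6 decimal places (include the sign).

j₁+j₂−J=0  J+j₁−j₂=2  J−j₁+j₂=1  j₁+j₂+J+1=4
(j₁±m₁, j₂±m₂, J±M) = (1,1,1,0,2,1)
P² = 2/3
sum k=0..0:
  [0] +1/1 = 1
S = 1
C² = P²·S² = 2/3 ; C = +0.816497

+0.816497  (= +√(2/3))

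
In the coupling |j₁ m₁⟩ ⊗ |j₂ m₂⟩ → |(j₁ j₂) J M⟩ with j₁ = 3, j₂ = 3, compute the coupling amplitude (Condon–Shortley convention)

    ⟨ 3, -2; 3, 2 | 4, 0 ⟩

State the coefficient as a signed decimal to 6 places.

triangle: 2!·4!·4!/11! = 1152/39916800
(j±m)!: 1!·5!·5!·1!·4!·4! = 8294400
prefactor² = (2J+1)·Δ·N² = 165888/77
  k=1: −1/(1!·1!·4!·4!·0!·0!) = -1/576
  k=2: +1/(2!·0!·3!·3!·1!·1!) = 1/72
Σ = 7/576  ⇒  CG² = 165888/77·7/576² = 7/22
CG = +√(7/22) = +0.564076

+√(7/22) ≈ +0.564076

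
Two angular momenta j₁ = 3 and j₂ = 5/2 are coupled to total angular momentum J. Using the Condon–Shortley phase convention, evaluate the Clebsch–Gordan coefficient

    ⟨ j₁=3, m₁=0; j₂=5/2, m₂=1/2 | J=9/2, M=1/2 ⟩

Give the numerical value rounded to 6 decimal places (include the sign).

triangle: 1!×5!×4!/11! = 2880/39916800
(j±m)!: 3!×3!×3!×2!×5!×4! = 1244160
prefactor² = (2J+1)×Δ×N² = 69120/77
  k=0: +1/(0!×1!×3!×3!×2!×1!) = 1/72
  k=1: −1/(1!×0!×2!×2!×3!×2!) = -1/48
Σ = -1/144  ⇒  CG² = 69120/77×(-1/144)² = 10/231
CG = −√(10/231) = -0.208063

-0.208063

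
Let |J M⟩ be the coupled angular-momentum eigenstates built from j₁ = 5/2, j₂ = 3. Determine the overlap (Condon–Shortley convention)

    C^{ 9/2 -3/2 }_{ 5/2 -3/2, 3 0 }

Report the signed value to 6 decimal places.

-0.540562

√[10·1!4!5!/11! · 1!4!3!3!3!6!] = √(207360/77)
  +(−1)^0/∏(0,1,4,3,0,2)! = 1/288  (running 1/288)
  +(−1)^1/∏(1,0,3,2,1,3)! = -1/72  (running -1/96)
⟨..|..⟩ = √(207360/77)·(-1/96) = -0.540562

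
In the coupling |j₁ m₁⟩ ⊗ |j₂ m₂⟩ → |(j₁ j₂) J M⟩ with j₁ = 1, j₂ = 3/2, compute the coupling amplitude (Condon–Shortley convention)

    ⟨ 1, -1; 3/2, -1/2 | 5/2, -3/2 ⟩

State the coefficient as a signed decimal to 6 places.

+√(3/5) = +0.774597

triangle: 0!·2!·3!/6! = 12/720
(j±m)!: 0!·2!·1!·2!·1!·4! = 96
prefactor² = (2J+1)·Δ·N² = 48/5
  k=0: +1/(0!·0!·2!·1!·0!·2!) = 1/4
Σ = 1/4  ⇒  CG² = 48/5·1/4² = 3/5
CG = +√(3/5) = +0.774597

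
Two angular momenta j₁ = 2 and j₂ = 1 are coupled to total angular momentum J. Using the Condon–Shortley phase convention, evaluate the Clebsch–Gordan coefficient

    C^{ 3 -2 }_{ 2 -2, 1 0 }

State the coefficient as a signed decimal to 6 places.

+0.577350

√[7·0!4!2!/7! · 0!4!1!1!1!5!] = √(192)
  +(−1)^0/∏(0,0,4,1,0,1)! = 1/24  (running 1/24)
⟨..|..⟩ = √(192)·(1/24) = +0.577350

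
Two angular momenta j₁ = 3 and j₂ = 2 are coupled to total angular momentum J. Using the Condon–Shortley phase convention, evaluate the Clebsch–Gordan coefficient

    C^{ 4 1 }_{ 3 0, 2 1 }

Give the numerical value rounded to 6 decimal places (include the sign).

−√(3/14) ≈ -0.462910

√[9·1!5!3!/10! · 3!3!3!1!5!3!] = √(1944/7)
  +(−1)^0/∏(0,1,3,3,2,0)! = 1/72  (running 1/72)
  +(−1)^1/∏(1,0,2,2,3,1)! = -1/24  (running -1/36)
⟨..|..⟩ = √(1944/7)·(-1/36) = -0.462910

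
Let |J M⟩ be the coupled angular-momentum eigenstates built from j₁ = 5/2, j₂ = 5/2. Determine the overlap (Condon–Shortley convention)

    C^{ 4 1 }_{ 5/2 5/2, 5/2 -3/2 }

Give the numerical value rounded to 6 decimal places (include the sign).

+√(1/7) ≈ +0.377964

√[9·1!4!4!/10! · 5!0!1!4!5!3!] = √(20736/7)
  +(−1)^0/∏(0,1,0,1,4,3)! = 1/144  (running 1/144)
⟨..|..⟩ = √(20736/7)·(1/144) = +0.377964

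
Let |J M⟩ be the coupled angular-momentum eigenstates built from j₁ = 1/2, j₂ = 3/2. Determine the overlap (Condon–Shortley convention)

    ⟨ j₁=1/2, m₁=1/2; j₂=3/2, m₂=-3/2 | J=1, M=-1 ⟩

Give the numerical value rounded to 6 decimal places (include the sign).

+√(3/4) ≈ +0.866025

triangle: 1!×0!×2!/4! = 2/24
(j±m)!: 1!×0!×0!×3!×0!×2! = 12
prefactor² = (2J+1)×Δ×N² = 3
  k=0: +1/(0!×1!×0!×0!×0!×2!) = 1/2
Σ = 1/2  ⇒  CG² = 3×1/2² = 3/4
CG = +√(3/4) = +0.866025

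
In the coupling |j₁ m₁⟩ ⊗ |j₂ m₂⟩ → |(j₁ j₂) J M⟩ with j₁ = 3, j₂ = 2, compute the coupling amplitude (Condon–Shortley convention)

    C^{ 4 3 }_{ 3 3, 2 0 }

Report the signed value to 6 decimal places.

+0.670820

triangle: 1!·5!·3!/10! = 720/3628800
(j±m)!: 6!·0!·2!·2!·7!·1! = 14515200
prefactor² = (2J+1)·Δ·N² = 25920
  k=0: +1/(0!·1!·0!·2!·5!·1!) = 1/240
Σ = 1/240  ⇒  CG² = 25920·1/240² = 9/20
CG = +√(9/20) = +0.670820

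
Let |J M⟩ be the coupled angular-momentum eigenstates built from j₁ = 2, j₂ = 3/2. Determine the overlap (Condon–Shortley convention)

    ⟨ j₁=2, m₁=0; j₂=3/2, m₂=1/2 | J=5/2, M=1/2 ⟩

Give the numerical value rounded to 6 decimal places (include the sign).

−√(3/35) ≈ -0.292770

triangle: 1!·3!·2!/7! = 12/5040
(j±m)!: 2!·2!·2!·1!·3!·2! = 96
prefactor² = (2J+1)·Δ·N² = 48/35
  k=0: +1/(0!·1!·2!·2!·1!·0!) = 1/4
  k=1: −1/(1!·0!·1!·1!·2!·1!) = -1/2
Σ = -1/4  ⇒  CG² = 48/35·(-1/4)² = 3/35
CG = −√(3/35) = -0.292770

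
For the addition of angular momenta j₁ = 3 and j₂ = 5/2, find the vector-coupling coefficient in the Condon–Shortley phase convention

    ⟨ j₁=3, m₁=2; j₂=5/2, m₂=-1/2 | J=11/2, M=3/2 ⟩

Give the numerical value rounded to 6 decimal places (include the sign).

+0.426401

triangle: 0!*6!*5!/12! = 86400/479001600
(j±m)!: 5!*1!*2!*3!*7!*4! = 174182400
prefactor² = (2J+1)*Δ*N² = 4147200/11
  k=0: +1/(0!*0!*1!*2!*5!*3!) = 1/1440
Σ = 1/1440  ⇒  CG² = 4147200/11*1/1440² = 2/11
CG = +√(2/11) = +0.426401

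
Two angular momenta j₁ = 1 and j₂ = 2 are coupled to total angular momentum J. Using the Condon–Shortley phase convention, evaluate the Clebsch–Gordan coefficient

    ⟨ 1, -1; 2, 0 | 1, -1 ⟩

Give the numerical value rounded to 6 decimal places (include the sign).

+√(1/10) = +0.316228

j₁+j₂−J=2  J+j₁−j₂=0  J−j₁+j₂=2  j₁+j₂+J+1=5
(j₁±m₁, j₂±m₂, J±M) = (0,2,2,2,0,2)
P² = 8/5
sum k=2..2:
  [2] +1/4 = 1/4
S = 1/4
C² = P²·S² = 1/10 ; C = +0.316228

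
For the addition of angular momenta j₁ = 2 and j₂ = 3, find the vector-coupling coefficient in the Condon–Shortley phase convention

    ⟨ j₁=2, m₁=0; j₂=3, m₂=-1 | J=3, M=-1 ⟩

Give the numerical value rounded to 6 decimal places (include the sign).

triangle: 2!·2!·4!/9! = 96/362880
(j±m)!: 2!·2!·2!·4!·2!·4! = 9216
prefactor² = (2J+1)·Δ·N² = 256/15
  k=0: +1/(0!·2!·2!·2!·0!·2!) = 1/16
  k=1: −1/(1!·1!·1!·1!·1!·3!) = -1/6
  k=2: +1/(2!·0!·0!·0!·2!·4!) = 1/96
Σ = -3/32  ⇒  CG² = 256/15·(-3/32)² = 3/20
CG = −√(3/20) = -0.387298

-0.387298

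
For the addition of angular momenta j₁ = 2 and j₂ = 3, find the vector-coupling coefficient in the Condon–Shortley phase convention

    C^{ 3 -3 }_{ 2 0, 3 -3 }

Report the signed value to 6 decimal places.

j₁+j₂−J=2  J+j₁−j₂=2  J−j₁+j₂=4  j₁+j₂+J+1=9
(j₁±m₁, j₂±m₂, J±M) = (2,2,0,6,0,6)
P² = 3840
sum k=0..0:
  [0] +1/96 = 1/96
S = 1/96
C² = P²·S² = 5/12 ; C = +0.645497

+0.645497  (= +√(5/12))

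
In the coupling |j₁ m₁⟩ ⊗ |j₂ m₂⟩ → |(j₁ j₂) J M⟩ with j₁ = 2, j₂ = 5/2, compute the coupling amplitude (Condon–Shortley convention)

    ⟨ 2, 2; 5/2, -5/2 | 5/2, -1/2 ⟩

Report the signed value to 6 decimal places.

j₁+j₂−J=2  J+j₁−j₂=2  J−j₁+j₂=3  j₁+j₂+J+1=8
(j₁±m₁, j₂±m₂, J±M) = (4,0,0,5,2,3)
P² = 864/7
sum k=0..0:
  [0] +1/24 = 1/24
S = 1/24
C² = P²·S² = 3/14 ; C = +0.462910

+√(3/14) ≈ +0.462910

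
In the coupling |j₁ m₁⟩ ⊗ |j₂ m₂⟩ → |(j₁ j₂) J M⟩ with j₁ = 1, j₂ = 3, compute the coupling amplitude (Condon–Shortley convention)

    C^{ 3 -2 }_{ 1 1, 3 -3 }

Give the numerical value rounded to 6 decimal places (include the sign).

+√(1/4) ≈ +0.500000

√[7·1!1!5!/8! · 2!0!0!6!1!5!] = √(3600)
  +(−1)^0/∏(0,1,0,0,1,5)! = 1/120  (running 1/120)
⟨..|..⟩ = √(3600)·(1/120) = +0.500000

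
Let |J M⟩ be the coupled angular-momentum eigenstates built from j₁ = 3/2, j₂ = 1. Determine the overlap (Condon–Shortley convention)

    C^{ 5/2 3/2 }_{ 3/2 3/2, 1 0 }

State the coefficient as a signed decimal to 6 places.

+0.632456

triangle: 0!*3!*2!/6! = 12/720
(j±m)!: 3!*0!*1!*1!*4!*1! = 144
prefactor² = (2J+1)*Δ*N² = 72/5
  k=0: +1/(0!*0!*0!*1!*3!*1!) = 1/6
Σ = 1/6  ⇒  CG² = 72/5*1/6² = 2/5
CG = +√(2/5) = +0.632456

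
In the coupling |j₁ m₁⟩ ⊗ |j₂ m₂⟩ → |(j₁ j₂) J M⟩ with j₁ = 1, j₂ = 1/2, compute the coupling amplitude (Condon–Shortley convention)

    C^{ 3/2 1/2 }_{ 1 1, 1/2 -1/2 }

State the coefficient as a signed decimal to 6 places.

√[4·0!2!1!/4! · 2!0!0!1!2!1!] = √(4/3)
  +(−1)^0/∏(0,0,0,0,2,1)! = 1/2  (running 1/2)
⟨..|..⟩ = √(4/3)·(1/2) = +0.577350

+√(1/3) = +0.577350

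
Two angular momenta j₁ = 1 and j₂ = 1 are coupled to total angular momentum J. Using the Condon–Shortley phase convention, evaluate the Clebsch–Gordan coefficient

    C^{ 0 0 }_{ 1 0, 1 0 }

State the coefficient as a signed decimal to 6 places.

-0.577350

triangle: 2!·0!·0!/3! = 2/6
(j±m)!: 1!·1!·1!·1!·0!·0! = 1
prefactor² = (2J+1)·Δ·N² = 1/3
  k=1: −1/(1!·1!·0!·0!·0!·0!) = -1
Σ = -1  ⇒  CG² = 1/3·(-1)² = 1/3
CG = −√(1/3) = -0.577350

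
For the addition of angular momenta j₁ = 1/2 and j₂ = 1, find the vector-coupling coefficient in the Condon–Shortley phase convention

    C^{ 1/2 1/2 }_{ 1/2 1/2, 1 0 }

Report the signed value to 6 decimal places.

+0.577350

√[2·1!0!1!/3! · 1!0!1!1!1!0!] = √(1/3)
  +(−1)^0/∏(0,1,0,1,0,0)! = 1  (running 1)
⟨..|..⟩ = √(1/3)·(1) = +0.577350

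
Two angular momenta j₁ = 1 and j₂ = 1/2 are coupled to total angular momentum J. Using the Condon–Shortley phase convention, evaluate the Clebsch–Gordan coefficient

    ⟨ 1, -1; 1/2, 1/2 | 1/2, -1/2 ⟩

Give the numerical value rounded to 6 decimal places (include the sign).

√[2·1!1!0!/3! · 0!2!1!0!0!1!] = √(2/3)
  +(−1)^1/∏(1,0,1,0,0,0)! = -1  (running -1)
⟨..|..⟩ = √(2/3)·(-1) = -0.816497

-0.816497  (= −√(2/3))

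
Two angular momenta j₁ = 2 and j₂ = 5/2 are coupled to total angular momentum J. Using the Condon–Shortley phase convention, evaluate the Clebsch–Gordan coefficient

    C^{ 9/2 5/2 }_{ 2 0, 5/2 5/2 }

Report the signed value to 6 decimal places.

+0.408248

√[10·0!4!5!/10! · 2!2!5!0!7!2!] = √(38400)
  +(−1)^0/∏(0,0,2,5,2,0)! = 1/480  (running 1/480)
⟨..|..⟩ = √(38400)·(1/480) = +0.408248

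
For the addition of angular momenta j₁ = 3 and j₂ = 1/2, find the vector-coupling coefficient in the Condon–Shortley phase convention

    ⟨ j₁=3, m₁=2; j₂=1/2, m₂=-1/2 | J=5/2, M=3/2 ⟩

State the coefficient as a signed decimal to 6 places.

triangle: 1!·5!·0!/7! = 120/5040
(j±m)!: 5!·1!·0!·1!·4!·1! = 2880
prefactor² = (2J+1)·Δ·N² = 2880/7
  k=0: +1/(0!·1!·1!·0!·4!·0!) = 1/24
Σ = 1/24  ⇒  CG² = 2880/7·1/24² = 5/7
CG = +√(5/7) = +0.845154

+√(5/7) ≈ +0.845154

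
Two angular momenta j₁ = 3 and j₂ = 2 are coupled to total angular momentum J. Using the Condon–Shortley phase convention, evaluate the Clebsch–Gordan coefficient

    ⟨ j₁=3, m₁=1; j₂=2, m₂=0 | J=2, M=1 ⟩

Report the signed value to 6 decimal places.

−√(1/7) = -0.377964

triangle: 3!*3!*1!/8! = 36/40320
(j±m)!: 4!*2!*2!*2!*3!*1! = 1152
prefactor² = (2J+1)*Δ*N² = 36/7
  k=1: −1/(1!*2!*1!*1!*2!*0!) = -1/4
  k=2: +1/(2!*1!*0!*0!*3!*1!) = 1/12
Σ = -1/6  ⇒  CG² = 36/7*(-1/6)² = 1/7
CG = −√(1/7) = -0.377964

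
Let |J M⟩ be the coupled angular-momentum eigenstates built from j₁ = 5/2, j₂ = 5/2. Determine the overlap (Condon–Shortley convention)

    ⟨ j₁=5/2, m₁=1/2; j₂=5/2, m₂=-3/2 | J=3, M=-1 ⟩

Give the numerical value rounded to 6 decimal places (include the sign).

+0.182574

triangle: 2!*3!*3!/9! = 72/362880
(j±m)!: 3!*2!*1!*4!*2!*4! = 13824
prefactor² = (2J+1)*Δ*N² = 96/5
  k=0: +1/(0!*2!*2!*1!*1!*2!) = 1/8
  k=1: −1/(1!*1!*1!*0!*2!*3!) = -1/12
Σ = 1/24  ⇒  CG² = 96/5*1/24² = 1/30
CG = +√(1/30) = +0.182574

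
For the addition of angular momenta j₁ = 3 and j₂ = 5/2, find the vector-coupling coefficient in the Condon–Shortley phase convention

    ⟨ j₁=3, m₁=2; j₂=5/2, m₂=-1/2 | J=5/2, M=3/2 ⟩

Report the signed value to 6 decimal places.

−√(1/14) = -0.267261

j₁+j₂−J=3  J+j₁−j₂=3  J−j₁+j₂=2  j₁+j₂+J+1=9
(j₁±m₁, j₂±m₂, J±M) = (5,1,2,3,4,1)
P² = 288/7
sum k=0..1:
  [0] +1/24 = 1/24
  [1] −1/12 = -1/12
S = -1/24
C² = P²·S² = 1/14 ; C = -0.267261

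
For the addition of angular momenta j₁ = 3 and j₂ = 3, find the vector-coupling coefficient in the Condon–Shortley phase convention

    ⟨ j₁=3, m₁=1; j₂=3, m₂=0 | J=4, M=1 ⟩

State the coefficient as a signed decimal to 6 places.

−√(15/154) ≈ -0.312094

j₁+j₂−J=2  J+j₁−j₂=4  J−j₁+j₂=4  j₁+j₂+J+1=11
(j₁±m₁, j₂±m₂, J±M) = (4,2,3,3,5,3)
P² = 124416/385
sum k=0..2:
  [0] +1/48 = 1/48
  [1] −1/24 = -1/24
  [2] +1/288 = 1/288
S = -5/288
C² = P²·S² = 15/154 ; C = -0.312094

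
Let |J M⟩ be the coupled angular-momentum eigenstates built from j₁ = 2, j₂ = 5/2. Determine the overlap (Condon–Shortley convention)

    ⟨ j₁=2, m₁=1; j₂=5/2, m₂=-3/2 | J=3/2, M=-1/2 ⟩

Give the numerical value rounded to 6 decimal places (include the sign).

-0.138013  (= −√(2/105))

j₁+j₂−J=3  J+j₁−j₂=1  J−j₁+j₂=2  j₁+j₂+J+1=7
(j₁±m₁, j₂±m₂, J±M) = (3,1,1,4,1,2)
P² = 96/35
sum k=0..1:
  [0] +1/6 = 1/6
  [1] −1/4 = -1/4
S = -1/12
C² = P²·S² = 2/105 ; C = -0.138013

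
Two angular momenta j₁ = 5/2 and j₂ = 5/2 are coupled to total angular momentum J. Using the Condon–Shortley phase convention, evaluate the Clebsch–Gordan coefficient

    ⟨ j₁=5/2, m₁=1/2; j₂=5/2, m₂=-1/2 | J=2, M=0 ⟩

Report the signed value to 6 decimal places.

−√(4/21) = -0.436436

triangle: 3!·2!·2!/8! = 24/40320
(j±m)!: 3!·2!·2!·3!·2!·2! = 576
prefactor² = (2J+1)·Δ·N² = 12/7
  k=0: +1/(0!·3!·2!·2!·0!·0!) = 1/24
  k=1: −1/(1!·2!·1!·1!·1!·1!) = -1/2
  k=2: +1/(2!·1!·0!·0!·2!·2!) = 1/8
Σ = -1/3  ⇒  CG² = 12/7·(-1/3)² = 4/21
CG = −√(4/21) = -0.436436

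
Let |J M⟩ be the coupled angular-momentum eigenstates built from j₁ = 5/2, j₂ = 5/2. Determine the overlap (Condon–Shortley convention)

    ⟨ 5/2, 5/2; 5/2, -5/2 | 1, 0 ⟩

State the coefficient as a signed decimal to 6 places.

+√(5/14) ≈ +0.597614

√[3·4!1!1!/7! · 5!0!0!5!1!1!] = √(1440/7)
  +(−1)^0/∏(0,4,0,0,1,1)! = 1/24  (running 1/24)
⟨..|..⟩ = √(1440/7)·(1/24) = +0.597614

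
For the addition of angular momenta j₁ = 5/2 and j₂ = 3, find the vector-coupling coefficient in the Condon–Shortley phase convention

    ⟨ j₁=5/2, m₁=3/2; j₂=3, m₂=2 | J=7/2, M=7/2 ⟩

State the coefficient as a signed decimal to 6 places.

−√(4/9) = -0.666667

√[8·2!3!4!/10! · 4!1!5!1!7!0!] = √(9216)
  +(−1)^1/∏(1,1,0,4,3,0)! = -1/144  (running -1/144)
⟨..|..⟩ = √(9216)·(-1/144) = -0.666667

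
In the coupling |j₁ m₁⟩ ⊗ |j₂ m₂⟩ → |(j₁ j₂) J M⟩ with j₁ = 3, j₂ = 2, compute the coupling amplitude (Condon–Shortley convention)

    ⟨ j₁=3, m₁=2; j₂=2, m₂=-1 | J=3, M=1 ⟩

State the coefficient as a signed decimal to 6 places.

j₁+j₂−J=2  J+j₁−j₂=4  J−j₁+j₂=2  j₁+j₂+J+1=9
(j₁±m₁, j₂±m₂, J±M) = (5,1,1,3,4,2)
P² = 64
sum k=0..1:
  [0] +1/12 = 1/12
  [1] −1/48 = -1/48
S = 1/16
C² = P²·S² = 1/4 ; C = +0.500000

+√(1/4) ≈ +0.500000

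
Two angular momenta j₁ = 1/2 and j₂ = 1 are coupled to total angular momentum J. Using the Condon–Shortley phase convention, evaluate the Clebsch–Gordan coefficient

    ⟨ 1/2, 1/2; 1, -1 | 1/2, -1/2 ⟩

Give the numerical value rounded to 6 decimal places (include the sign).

+√(2/3) ≈ +0.816497

triangle: 1!*0!*1!/3! = 1/6
(j±m)!: 1!*0!*0!*2!*0!*1! = 2
prefactor² = (2J+1)*Δ*N² = 2/3
  k=0: +1/(0!*1!*0!*0!*0!*1!) = 1
Σ = 1  ⇒  CG² = 2/3*1² = 2/3
CG = +√(2/3) = +0.816497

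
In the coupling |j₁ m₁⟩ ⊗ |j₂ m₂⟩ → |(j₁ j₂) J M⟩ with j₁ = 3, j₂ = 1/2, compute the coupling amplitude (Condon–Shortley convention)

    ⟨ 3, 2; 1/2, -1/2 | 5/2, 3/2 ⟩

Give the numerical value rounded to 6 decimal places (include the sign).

+√(5/7) = +0.845154

triangle: 1!*5!*0!/7! = 120/5040
(j±m)!: 5!*1!*0!*1!*4!*1! = 2880
prefactor² = (2J+1)*Δ*N² = 2880/7
  k=0: +1/(0!*1!*1!*0!*4!*0!) = 1/24
Σ = 1/24  ⇒  CG² = 2880/7*1/24² = 5/7
CG = +√(5/7) = +0.845154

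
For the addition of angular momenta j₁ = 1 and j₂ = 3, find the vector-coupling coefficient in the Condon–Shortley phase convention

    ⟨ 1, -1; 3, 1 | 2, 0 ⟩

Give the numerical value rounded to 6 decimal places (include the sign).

j₁+j₂−J=2  J+j₁−j₂=0  J−j₁+j₂=4  j₁+j₂+J+1=7
(j₁±m₁, j₂±m₂, J±M) = (0,2,4,2,2,2)
P² = 128/7
sum k=2..2:
  [2] +1/8 = 1/8
S = 1/8
C² = P²·S² = 2/7 ; C = +0.534522

+√(2/7) ≈ +0.534522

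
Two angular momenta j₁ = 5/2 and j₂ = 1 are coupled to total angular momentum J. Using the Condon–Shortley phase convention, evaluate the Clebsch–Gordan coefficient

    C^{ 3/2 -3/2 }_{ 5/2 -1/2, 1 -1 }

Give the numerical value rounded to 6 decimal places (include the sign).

+0.258199  (= +√(1/15))

j₁+j₂−J=2  J+j₁−j₂=3  J−j₁+j₂=0  j₁+j₂+J+1=6
(j₁±m₁, j₂±m₂, J±M) = (2,3,0,2,0,3)
P² = 48/5
sum k=0..0:
  [0] +1/12 = 1/12
S = 1/12
C² = P²·S² = 1/15 ; C = +0.258199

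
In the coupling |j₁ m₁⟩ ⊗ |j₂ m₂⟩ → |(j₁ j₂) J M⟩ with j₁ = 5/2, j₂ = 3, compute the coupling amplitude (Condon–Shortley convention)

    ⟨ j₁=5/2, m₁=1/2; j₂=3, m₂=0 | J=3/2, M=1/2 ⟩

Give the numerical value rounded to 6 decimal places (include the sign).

triangle: 4!*1!*2!/8! = 48/40320
(j±m)!: 3!*2!*3!*3!*2!*1! = 864
prefactor² = (2J+1)*Δ*N² = 144/35
  k=1: −1/(1!*3!*1!*2!*0!*0!) = -1/12
  k=2: +1/(2!*2!*0!*1!*1!*1!) = 1/4
Σ = 1/6  ⇒  CG² = 144/35*1/6² = 4/35
CG = +√(4/35) = +0.338062

+0.338062  (= +√(4/35))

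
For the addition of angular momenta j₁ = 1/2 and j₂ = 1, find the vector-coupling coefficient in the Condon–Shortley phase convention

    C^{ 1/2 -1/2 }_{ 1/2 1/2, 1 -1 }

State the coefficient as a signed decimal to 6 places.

√[2·1!0!1!/3! · 1!0!0!2!0!1!] = √(2/3)
  +(−1)^0/∏(0,1,0,0,0,1)! = 1  (running 1)
⟨..|..⟩ = √(2/3)·(1) = +0.816497

+0.816497  (= +√(2/3))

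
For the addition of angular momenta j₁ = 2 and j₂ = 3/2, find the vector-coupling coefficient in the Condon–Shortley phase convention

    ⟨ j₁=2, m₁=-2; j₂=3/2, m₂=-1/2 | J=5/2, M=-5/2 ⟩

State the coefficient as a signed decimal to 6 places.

-0.755929  (= −√(4/7))

√[6·1!3!2!/7! · 0!4!1!2!0!5!] = √(576/7)
  +(−1)^1/∏(1,0,3,0,0,2)! = -1/12  (running -1/12)
⟨..|..⟩ = √(576/7)·(-1/12) = -0.755929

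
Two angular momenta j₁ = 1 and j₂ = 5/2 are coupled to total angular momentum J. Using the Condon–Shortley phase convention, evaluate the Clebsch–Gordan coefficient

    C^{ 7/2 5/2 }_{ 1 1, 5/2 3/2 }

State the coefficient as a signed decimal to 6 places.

√[8·0!2!5!/8! · 2!0!4!1!6!1!] = √(11520/7)
  +(−1)^0/∏(0,0,0,4,2,1)! = 1/48  (running 1/48)
⟨..|..⟩ = √(11520/7)·(1/48) = +0.845154

+√(5/7) = +0.845154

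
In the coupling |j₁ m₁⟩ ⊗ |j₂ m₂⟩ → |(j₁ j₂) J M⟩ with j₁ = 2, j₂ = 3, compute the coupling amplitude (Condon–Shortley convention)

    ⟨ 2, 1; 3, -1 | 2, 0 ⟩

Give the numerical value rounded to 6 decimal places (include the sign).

triangle: 3!×1!×3!/8! = 36/40320
(j±m)!: 3!×1!×2!×4!×2!×2! = 1152
prefactor² = (2J+1)×Δ×N² = 36/7
  k=0: +1/(0!×3!×1!×2!×0!×1!) = 1/12
  k=1: −1/(1!×2!×0!×1!×1!×2!) = -1/4
Σ = -1/6  ⇒  CG² = 36/7×(-1/6)² = 1/7
CG = −√(1/7) = -0.377964

-0.377964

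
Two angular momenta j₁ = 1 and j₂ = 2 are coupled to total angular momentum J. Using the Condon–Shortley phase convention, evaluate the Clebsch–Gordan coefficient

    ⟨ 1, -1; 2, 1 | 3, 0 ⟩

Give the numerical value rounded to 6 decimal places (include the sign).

+0.447214  (= +√(1/5))

triangle: 0!×2!×4!/7! = 48/5040
(j±m)!: 0!×2!×3!×1!×3!×3! = 432
prefactor² = (2J+1)×Δ×N² = 144/5
  k=0: +1/(0!×0!×2!×3!×0!×1!) = 1/12
Σ = 1/12  ⇒  CG² = 144/5×1/12² = 1/5
CG = +√(1/5) = +0.447214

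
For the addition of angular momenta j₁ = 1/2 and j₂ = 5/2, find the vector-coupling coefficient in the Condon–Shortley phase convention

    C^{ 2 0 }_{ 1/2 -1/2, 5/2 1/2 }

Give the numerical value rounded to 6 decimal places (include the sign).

triangle: 1!*0!*4!/6! = 24/720
(j±m)!: 0!*1!*3!*2!*2!*2! = 48
prefactor² = (2J+1)*Δ*N² = 8
  k=1: −1/(1!*0!*0!*2!*0!*2!) = -1/4
Σ = -1/4  ⇒  CG² = 8*(-1/4)² = 1/2
CG = −√(1/2) = -0.707107

−√(1/2) ≈ -0.707107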